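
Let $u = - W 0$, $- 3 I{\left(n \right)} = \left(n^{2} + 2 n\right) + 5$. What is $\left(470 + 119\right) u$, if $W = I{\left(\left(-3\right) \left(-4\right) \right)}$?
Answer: $0$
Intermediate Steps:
$I{\left(n \right)} = - \frac{5}{3} - \frac{2 n}{3} - \frac{n^{2}}{3}$ ($I{\left(n \right)} = - \frac{\left(n^{2} + 2 n\right) + 5}{3} = - \frac{5 + n^{2} + 2 n}{3} = - \frac{5}{3} - \frac{2 n}{3} - \frac{n^{2}}{3}$)
$W = - \frac{173}{3}$ ($W = - \frac{5}{3} - \frac{2 \left(\left(-3\right) \left(-4\right)\right)}{3} - \frac{\left(\left(-3\right) \left(-4\right)\right)^{2}}{3} = - \frac{5}{3} - 8 - \frac{12^{2}}{3} = - \frac{5}{3} - 8 - 48 = - \frac{173}{3} \approx -57.667$)
$u = 0$ ($u = \left(-1\right) \left(- \frac{173}{3}\right) 0 = \frac{173}{3} \cdot 0 = 0$)
$\left(470 + 119\right) u = \left(470 + 119\right) 0 = 589 \cdot 0 = 0$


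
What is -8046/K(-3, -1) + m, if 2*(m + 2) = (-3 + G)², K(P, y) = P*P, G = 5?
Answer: -894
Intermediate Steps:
K(P, y) = P²
m = 0 (m = -2 + (-3 + 5)²/2 = -2 + (½)*2² = -2 + (½)*4 = -2 + 2 = 0)
-8046/K(-3, -1) + m = -8046/((-3)²) + 0 = -8046/9 + 0 = -54*149/9 + 0 = -894 + 0 = -894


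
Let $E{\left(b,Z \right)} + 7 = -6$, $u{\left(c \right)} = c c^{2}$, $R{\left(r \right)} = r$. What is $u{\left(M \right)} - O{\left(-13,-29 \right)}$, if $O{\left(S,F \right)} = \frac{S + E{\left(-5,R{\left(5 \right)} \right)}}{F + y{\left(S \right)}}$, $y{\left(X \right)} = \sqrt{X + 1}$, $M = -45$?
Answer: $- \frac{77730379}{853} - \frac{52 i \sqrt{3}}{853} \approx -91126.0 - 0.10559 i$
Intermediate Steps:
$y{\left(X \right)} = \sqrt{1 + X}$
$u{\left(c \right)} = c^{3}$
$E{\left(b,Z \right)} = -13$ ($E{\left(b,Z \right)} = -7 - 6 = -13$)
$O{\left(S,F \right)} = \frac{-13 + S}{F + \sqrt{1 + S}}$ ($O{\left(S,F \right)} = \frac{S - 13}{F + \sqrt{1 + S}} = \frac{-13 + S}{F + \sqrt{1 + S}}$)
$u{\left(M \right)} - O{\left(-13,-29 \right)} = \left(-45\right)^{3} - \frac{-13 - 13}{-29 + \sqrt{1 - 13}} = -91125 - \frac{1}{-29 + \sqrt{-12}} \left(-26\right) = -91125 - \frac{1}{-29 + 2 i \sqrt{3}} \left(-26\right) = -91125 - - \frac{26}{-29 + 2 i \sqrt{3}} = -91125 + \frac{26}{-29 + 2 i \sqrt{3}}$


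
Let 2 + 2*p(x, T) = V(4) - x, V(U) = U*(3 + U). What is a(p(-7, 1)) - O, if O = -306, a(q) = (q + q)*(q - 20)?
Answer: 381/2 ≈ 190.50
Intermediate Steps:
p(x, T) = 13 - x/2 (p(x, T) = -1 + (4*(3 + 4) - x)/2 = -1 + (4*7 - x)/2 = -1 + (28 - x)/2 = -1 + (14 - x/2) = 13 - x/2)
a(q) = 2*q*(-20 + q) (a(q) = (2*q)*(-20 + q) = 2*q*(-20 + q))
a(p(-7, 1)) - O = 2*(13 - ½*(-7))*(-20 + (13 - ½*(-7))) - 1*(-306) = 2*(13 + 7/2)*(-20 + (13 + 7/2)) + 306 = 2*(33/2)*(-20 + 33/2) + 306 = 2*(33/2)*(-7/2) + 306 = -231/2 + 306 = 381/2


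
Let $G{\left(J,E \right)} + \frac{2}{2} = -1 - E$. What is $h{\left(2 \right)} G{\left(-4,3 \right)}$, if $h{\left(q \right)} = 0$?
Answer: $0$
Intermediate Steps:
$G{\left(J,E \right)} = -2 - E$ ($G{\left(J,E \right)} = -1 - \left(1 + E\right) = -2 - E$)
$h{\left(2 \right)} G{\left(-4,3 \right)} = 0 \left(-2 - 3\right) = 0 \left(-5\right) = 0$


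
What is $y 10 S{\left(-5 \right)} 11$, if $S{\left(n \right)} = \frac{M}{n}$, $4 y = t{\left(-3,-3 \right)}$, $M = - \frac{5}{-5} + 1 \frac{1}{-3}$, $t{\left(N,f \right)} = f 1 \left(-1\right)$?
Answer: $-11$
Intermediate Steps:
$t{\left(N,f \right)} = - f$ ($t{\left(N,f \right)} = f \left(-1\right) = - f$)
$M = \frac{2}{3}$ ($M = \left(-5\right) \left(- \frac{1}{5}\right) + 1 \left(- \frac{1}{3}\right) = 1 - \frac{1}{3} = \frac{2}{3} \approx 0.66667$)
$y = \frac{3}{4}$ ($y = \frac{\left(-1\right) \left(-3\right)}{4} = \frac{1}{4} \cdot 3 = \frac{3}{4} \approx 0.75$)
$S{\left(n \right)} = \frac{2}{3 n}$
$y 10 S{\left(-5 \right)} 11 = \frac{3 \cdot 10 \frac{2}{3 \left(-5\right)} 11}{4} = \frac{3 \cdot 10 \cdot \frac{2}{3} \left(- \frac{1}{5}\right) 11}{4} = \frac{3 \cdot 10 \left(- \frac{2}{15}\right) 11}{4} = \frac{3 \left(\left(- \frac{4}{3}\right) 11\right)}{4} = \frac{3}{4} \left(- \frac{44}{3}\right) = -11$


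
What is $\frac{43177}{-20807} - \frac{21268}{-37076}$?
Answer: $- \frac{22275138}{14835391} \approx -1.5015$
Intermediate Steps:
$\frac{43177}{-20807} - \frac{21268}{-37076} = 43177 \left(- \frac{1}{20807}\right) - - \frac{409}{713} = - \frac{43177}{20807} + \frac{409}{713} = - \frac{22275138}{14835391}$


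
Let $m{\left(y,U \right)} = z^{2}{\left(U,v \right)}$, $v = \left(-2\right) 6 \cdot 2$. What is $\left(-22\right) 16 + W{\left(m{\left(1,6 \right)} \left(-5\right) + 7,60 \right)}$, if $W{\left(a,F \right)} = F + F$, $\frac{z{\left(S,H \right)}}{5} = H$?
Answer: $-232$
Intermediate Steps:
$v = -24$ ($v = \left(-12\right) 2 = -24$)
$z{\left(S,H \right)} = 5 H$
$m{\left(y,U \right)} = 14400$ ($m{\left(y,U \right)} = \left(5 \left(-24\right)\right)^{2} = \left(-120\right)^{2} = 14400$)
$W{\left(a,F \right)} = 2 F$
$\left(-22\right) 16 + W{\left(m{\left(1,6 \right)} \left(-5\right) + 7,60 \right)} = \left(-22\right) 16 + 2 \cdot 60 = -352 + 120 = -232$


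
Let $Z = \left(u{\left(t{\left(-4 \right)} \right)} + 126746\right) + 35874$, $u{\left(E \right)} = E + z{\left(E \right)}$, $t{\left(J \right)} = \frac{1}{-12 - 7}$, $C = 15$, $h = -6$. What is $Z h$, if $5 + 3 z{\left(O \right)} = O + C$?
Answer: $- \frac{18539052}{19} \approx -9.7574 \cdot 10^{5}$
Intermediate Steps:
$t{\left(J \right)} = - \frac{1}{19}$ ($t{\left(J \right)} = \frac{1}{-19} = - \frac{1}{19}$)
$z{\left(O \right)} = \frac{10}{3} + \frac{O}{3}$ ($z{\left(O \right)} = - \frac{5}{3} + \frac{O + 15}{3} = - \frac{5}{3} + \frac{15 + O}{3} = - \frac{5}{3} + \left(5 + \frac{O}{3}\right) = \frac{10}{3} + \frac{O}{3}$)
$u{\left(E \right)} = \frac{10}{3} + \frac{4 E}{3}$ ($u{\left(E \right)} = E + \left(\frac{10}{3} + \frac{E}{3}\right) = \frac{10}{3} + \frac{4 E}{3}$)
$Z = \frac{3089842}{19}$ ($Z = \left(\left(\frac{10}{3} + \frac{4}{3} \left(- \frac{1}{19}\right)\right) + 126746\right) + 35874 = \left(\left(\frac{10}{3} - \frac{4}{57}\right) + 126746\right) + 35874 = \left(\frac{62}{19} + 126746\right) + 35874 = \frac{2408236}{19} + 35874 = \frac{3089842}{19} \approx 1.6262 \cdot 10^{5}$)
$Z h = \frac{3089842}{19} \left(-6\right) = - \frac{18539052}{19}$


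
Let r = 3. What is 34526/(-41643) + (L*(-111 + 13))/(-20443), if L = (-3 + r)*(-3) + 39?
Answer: -546655472/851307849 ≈ -0.64214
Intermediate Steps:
L = 39 (L = (-3 + 3)*(-3) + 39 = 0*(-3) + 39 = 0 + 39 = 39)
34526/(-41643) + (L*(-111 + 13))/(-20443) = 34526/(-41643) + (39*(-111 + 13))/(-20443) = 34526*(-1/41643) + (39*(-98))*(-1/20443) = -34526/41643 - 3822*(-1/20443) = -34526/41643 + 3822/20443 = -546655472/851307849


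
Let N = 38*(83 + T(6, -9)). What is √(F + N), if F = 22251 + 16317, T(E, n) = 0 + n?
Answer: 2*√10345 ≈ 203.42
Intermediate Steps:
T(E, n) = n
N = 2812 (N = 38*(83 - 9) = 38*74 = 2812)
F = 38568
√(F + N) = √(38568 + 2812) = √41380 = 2*√10345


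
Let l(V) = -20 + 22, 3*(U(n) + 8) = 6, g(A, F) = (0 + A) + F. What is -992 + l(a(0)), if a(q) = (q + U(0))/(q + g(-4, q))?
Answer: -990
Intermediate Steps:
g(A, F) = A + F
U(n) = -6 (U(n) = -8 + (⅓)*6 = -8 + 2 = -6)
a(q) = (-6 + q)/(-4 + 2*q) (a(q) = (q - 6)/(q + (-4 + q)) = (-6 + q)/(-4 + 2*q))
l(V) = 2
-992 + l(a(0)) = -992 + 2 = -990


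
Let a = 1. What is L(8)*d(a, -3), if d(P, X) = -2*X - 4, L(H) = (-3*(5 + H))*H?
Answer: -624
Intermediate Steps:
L(H) = H*(-15 - 3*H) (L(H) = (-(15 + 3*H))*H = (-15 - 3*H)*H = H*(-15 - 3*H))
d(P, X) = -4 - 2*X
L(8)*d(a, -3) = (-3*8*(5 + 8))*(-4 - 2*(-3)) = (-3*8*13)*(-4 + 6) = -312*2 = -624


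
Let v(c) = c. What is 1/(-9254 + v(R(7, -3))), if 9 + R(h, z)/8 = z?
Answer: -1/9350 ≈ -0.00010695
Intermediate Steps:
R(h, z) = -72 + 8*z
1/(-9254 + v(R(7, -3))) = 1/(-9254 + (-72 + 8*(-3))) = 1/(-9254 + (-72 - 24)) = 1/(-9254 - 96) = 1/(-9350) = -1/9350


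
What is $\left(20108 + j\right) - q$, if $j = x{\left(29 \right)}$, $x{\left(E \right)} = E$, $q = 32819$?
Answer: $-12682$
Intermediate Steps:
$j = 29$
$\left(20108 + j\right) - q = \left(20108 + 29\right) - 32819 = 20137 - 32819 = -12682$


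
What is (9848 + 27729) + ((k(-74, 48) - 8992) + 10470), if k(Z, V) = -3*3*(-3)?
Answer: 39082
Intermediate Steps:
k(Z, V) = 27 (k(Z, V) = -9*(-3) = 27)
(9848 + 27729) + ((k(-74, 48) - 8992) + 10470) = (9848 + 27729) + ((27 - 8992) + 10470) = 37577 + (-8965 + 10470) = 37577 + 1505 = 39082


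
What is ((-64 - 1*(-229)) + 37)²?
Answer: 40804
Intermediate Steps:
((-64 - 1*(-229)) + 37)² = ((-64 + 229) + 37)² = (165 + 37)² = 202² = 40804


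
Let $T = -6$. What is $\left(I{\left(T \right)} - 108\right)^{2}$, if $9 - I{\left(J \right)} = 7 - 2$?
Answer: $10816$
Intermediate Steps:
$I{\left(J \right)} = 4$ ($I{\left(J \right)} = 9 - \left(7 - 2\right) = 9 - 5 = 4$)
$\left(I{\left(T \right)} - 108\right)^{2} = \left(4 - 108\right)^{2} = \left(-104\right)^{2} = 10816$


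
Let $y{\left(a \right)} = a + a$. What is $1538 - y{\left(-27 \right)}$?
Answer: $1592$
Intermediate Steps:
$y{\left(a \right)} = 2 a$
$1538 - y{\left(-27 \right)} = 1538 - 2 \left(-27\right) = 1538 - -54 = 1538 + 54 = 1592$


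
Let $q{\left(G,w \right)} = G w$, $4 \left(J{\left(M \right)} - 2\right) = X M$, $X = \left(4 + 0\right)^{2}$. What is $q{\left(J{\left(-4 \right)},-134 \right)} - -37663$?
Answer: $39539$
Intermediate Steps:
$X = 16$ ($X = 4^{2} = 16$)
$J{\left(M \right)} = 2 + 4 M$ ($J{\left(M \right)} = 2 + \frac{16 M}{4} = 2 + 4 M$)
$q{\left(J{\left(-4 \right)},-134 \right)} - -37663 = \left(2 + 4 \left(-4\right)\right) \left(-134\right) - -37663 = \left(2 - 16\right) \left(-134\right) + 37663 = \left(-14\right) \left(-134\right) + 37663 = 1876 + 37663 = 39539$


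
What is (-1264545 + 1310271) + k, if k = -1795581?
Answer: -1749855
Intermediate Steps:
(-1264545 + 1310271) + k = (-1264545 + 1310271) - 1795581 = 45726 - 1795581 = -1749855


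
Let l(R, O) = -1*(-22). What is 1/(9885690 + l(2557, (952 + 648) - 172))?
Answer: 1/9885712 ≈ 1.0116e-7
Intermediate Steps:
l(R, O) = 22
1/(9885690 + l(2557, (952 + 648) - 172)) = 1/(9885690 + 22) = 1/9885712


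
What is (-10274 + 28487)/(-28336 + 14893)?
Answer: -6071/4481 ≈ -1.3548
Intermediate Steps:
(-10274 + 28487)/(-28336 + 14893) = 18213/(-13443) = 18213*(-1/13443) = -6071/4481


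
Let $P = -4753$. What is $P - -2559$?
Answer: $-2194$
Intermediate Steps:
$P - -2559 = -4753 - -2559 = -4753 + 2559 = -2194$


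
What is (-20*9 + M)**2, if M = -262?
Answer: 195364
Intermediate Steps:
(-20*9 + M)**2 = (-20*9 - 262)**2 = (-180 - 262)**2 = (-442)**2 = 195364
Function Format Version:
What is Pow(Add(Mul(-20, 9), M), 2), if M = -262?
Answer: 195364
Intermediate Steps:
Pow(Add(Mul(-20, 9), M), 2) = Pow(Add(Mul(-20, 9), -262), 2) = Pow(Add(-180, -262), 2) = Pow(-442, 2) = 195364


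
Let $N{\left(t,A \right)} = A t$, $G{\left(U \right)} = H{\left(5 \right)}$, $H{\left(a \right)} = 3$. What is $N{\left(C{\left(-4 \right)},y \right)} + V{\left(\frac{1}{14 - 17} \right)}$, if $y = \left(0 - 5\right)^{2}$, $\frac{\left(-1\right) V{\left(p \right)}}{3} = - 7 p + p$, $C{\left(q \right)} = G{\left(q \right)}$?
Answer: $69$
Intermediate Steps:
$G{\left(U \right)} = 3$
$C{\left(q \right)} = 3$
$V{\left(p \right)} = 18 p$ ($V{\left(p \right)} = - 3 \left(- 7 p + p\right) = - 3 \left(- 6 p\right) = 18 p$)
$y = 25$ ($y = \left(-5\right)^{2} = 25$)
$N{\left(C{\left(-4 \right)},y \right)} + V{\left(\frac{1}{14 - 17} \right)} = 25 \cdot 3 + \frac{18}{14 - 17} = 75 + \frac{18}{-3} = 75 + 18 \left(- \frac{1}{3}\right) = 75 - 6 = 69$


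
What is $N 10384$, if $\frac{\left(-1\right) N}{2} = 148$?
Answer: $-3073664$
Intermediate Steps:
$N = -296$ ($N = \left(-2\right) 148 = -296$)
$N 10384 = \left(-296\right) 10384 = -3073664$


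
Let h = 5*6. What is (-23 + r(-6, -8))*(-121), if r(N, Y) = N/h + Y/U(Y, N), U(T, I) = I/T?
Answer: 61468/15 ≈ 4097.9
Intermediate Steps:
h = 30
r(N, Y) = N/30 + Y**2/N (r(N, Y) = N/30 + Y/((N/Y)) = N*(1/30) + Y*(Y/N) = N/30 + Y**2/N)
(-23 + r(-6, -8))*(-121) = (-23 + ((1/30)*(-6) + (-8)**2/(-6)))*(-121) = (-23 + (-1/5 - 1/6*64))*(-121) = (-23 + (-1/5 - 32/3))*(-121) = (-23 - 163/15)*(-121) = -508/15*(-121) = 61468/15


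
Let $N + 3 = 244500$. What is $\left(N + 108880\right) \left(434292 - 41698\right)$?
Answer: $138733689938$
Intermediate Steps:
$N = 244497$ ($N = -3 + 244500 = 244497$)
$\left(N + 108880\right) \left(434292 - 41698\right) = \left(244497 + 108880\right) \left(434292 - 41698\right) = 353377 \cdot 392594 = 138733689938$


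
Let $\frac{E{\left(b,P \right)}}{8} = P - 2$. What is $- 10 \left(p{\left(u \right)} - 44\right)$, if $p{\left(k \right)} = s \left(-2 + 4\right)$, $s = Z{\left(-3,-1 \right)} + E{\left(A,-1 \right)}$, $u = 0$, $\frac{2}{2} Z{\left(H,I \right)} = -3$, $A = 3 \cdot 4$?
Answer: $980$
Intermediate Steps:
$A = 12$
$E{\left(b,P \right)} = -16 + 8 P$ ($E{\left(b,P \right)} = 8 \left(P - 2\right) = 8 \left(-2 + P\right) = -16 + 8 P$)
$Z{\left(H,I \right)} = -3$
$s = -27$ ($s = -3 + \left(-16 + 8 \left(-1\right)\right) = -3 - 24 = -27$)
$p{\left(k \right)} = -54$ ($p{\left(k \right)} = - 27 \left(-2 + 4\right) = \left(-27\right) 2 = -54$)
$- 10 \left(p{\left(u \right)} - 44\right) = - 10 \left(-54 - 44\right) = \left(-10\right) \left(-98\right) = 980$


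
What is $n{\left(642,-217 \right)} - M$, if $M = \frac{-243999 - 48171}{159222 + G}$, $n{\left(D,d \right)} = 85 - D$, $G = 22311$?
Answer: $- \frac{33607237}{60511} \approx -555.39$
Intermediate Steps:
$M = - \frac{97390}{60511}$ ($M = \frac{-243999 - 48171}{159222 + 22311} = - \frac{292170}{181533} = \left(-292170\right) \frac{1}{181533} = - \frac{97390}{60511} \approx -1.6095$)
$n{\left(642,-217 \right)} - M = \left(85 - 642\right) - - \frac{97390}{60511} = \left(85 - 642\right) + \frac{97390}{60511} = -557 + \frac{97390}{60511} = - \frac{33607237}{60511}$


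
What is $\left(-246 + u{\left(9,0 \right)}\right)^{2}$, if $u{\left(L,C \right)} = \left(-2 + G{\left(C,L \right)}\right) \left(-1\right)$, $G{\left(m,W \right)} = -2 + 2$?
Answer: $59536$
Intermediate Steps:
$G{\left(m,W \right)} = 0$
$u{\left(L,C \right)} = 2$ ($u{\left(L,C \right)} = \left(-2 + 0\right) \left(-1\right) = \left(-2\right) \left(-1\right) = 2$)
$\left(-246 + u{\left(9,0 \right)}\right)^{2} = \left(-246 + 2\right)^{2} = \left(-244\right)^{2} = 59536$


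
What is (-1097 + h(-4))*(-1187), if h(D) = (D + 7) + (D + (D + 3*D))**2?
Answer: 823778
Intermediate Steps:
h(D) = 7 + D + 25*D**2 (h(D) = (7 + D) + (D + 4*D)**2 = (7 + D) + (5*D)**2 = (7 + D) + 25*D**2 = 7 + D + 25*D**2)
(-1097 + h(-4))*(-1187) = (-1097 + (7 - 4 + 25*(-4)**2))*(-1187) = (-1097 + (7 - 4 + 25*16))*(-1187) = (-1097 + (7 - 4 + 400))*(-1187) = (-1097 + 403)*(-1187) = -694*(-1187) = 823778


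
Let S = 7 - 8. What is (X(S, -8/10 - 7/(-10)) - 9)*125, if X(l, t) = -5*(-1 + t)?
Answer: -875/2 ≈ -437.50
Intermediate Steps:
S = -1
X(l, t) = 5 - 5*t
(X(S, -8/10 - 7/(-10)) - 9)*125 = ((5 - 5*(-8/10 - 7/(-10))) - 9)*125 = ((5 - 5*(-8*1/10 - 7*(-1/10))) - 9)*125 = ((5 - 5*(-4/5 + 7/10)) - 9)*125 = ((5 - 5*(-1/10)) - 9)*125 = ((5 + 1/2) - 9)*125 = (11/2 - 9)*125 = -7/2*125 = -875/2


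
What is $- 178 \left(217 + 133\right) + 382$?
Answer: $-61918$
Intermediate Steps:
$- 178 \left(217 + 133\right) + 382 = \left(-178\right) 350 + 382 = -62300 + 382 = -61918$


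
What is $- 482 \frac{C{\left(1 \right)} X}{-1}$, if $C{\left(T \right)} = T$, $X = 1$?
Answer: $482$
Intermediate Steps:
$- 482 \frac{C{\left(1 \right)} X}{-1} = - 482 \frac{1 \cdot 1}{-1} = - 482 \cdot 1 \left(-1\right) = \left(-482\right) \left(-1\right) = 482$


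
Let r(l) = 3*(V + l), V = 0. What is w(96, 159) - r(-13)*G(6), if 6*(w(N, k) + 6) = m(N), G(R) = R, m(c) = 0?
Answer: 228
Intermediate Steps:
w(N, k) = -6 (w(N, k) = -6 + (1/6)*0 = -6 + 0 = -6)
r(l) = 3*l (r(l) = 3*(0 + l) = 3*l)
w(96, 159) - r(-13)*G(6) = -6 - 3*(-13)*6 = -6 - (-39)*6 = -6 - 1*(-234) = -6 + 234 = 228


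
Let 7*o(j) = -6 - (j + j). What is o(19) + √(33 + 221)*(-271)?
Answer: -44/7 - 271*√254 ≈ -4325.3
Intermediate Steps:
o(j) = -6/7 - 2*j/7 (o(j) = (-6 - (j + j))/7 = (-6 - 2*j)/7 = -6/7 - 2*j/7)
o(19) + √(33 + 221)*(-271) = (-6/7 - 2/7*19) + √(33 + 221)*(-271) = (-6/7 - 38/7) + √254*(-271) = -44/7 - 271*√254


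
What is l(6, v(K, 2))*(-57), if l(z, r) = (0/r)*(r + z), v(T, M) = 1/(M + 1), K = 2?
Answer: 0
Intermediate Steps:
v(T, M) = 1/(1 + M)
l(z, r) = 0 (l(z, r) = 0*(r + z) = 0)
l(6, v(K, 2))*(-57) = 0*(-57) = 0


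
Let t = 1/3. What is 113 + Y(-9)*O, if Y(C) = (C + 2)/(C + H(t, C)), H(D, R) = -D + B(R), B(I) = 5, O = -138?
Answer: -1429/13 ≈ -109.92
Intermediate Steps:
t = ⅓ ≈ 0.33333
H(D, R) = 5 - D (H(D, R) = -D + 5 = 5 - D)
Y(C) = (2 + C)/(14/3 + C) (Y(C) = (C + 2)/(C + (5 - 1*⅓)) = (2 + C)/(C + (5 - ⅓)) = (2 + C)/(C + 14/3) = (2 + C)/(14/3 + C))
113 + Y(-9)*O = 113 + (3*(2 - 9)/(14 + 3*(-9)))*(-138) = 113 + (3*(-7)/(14 - 27))*(-138) = 113 + (3*(-7)/(-13))*(-138) = 113 + (3*(-1/13)*(-7))*(-138) = 113 + (21/13)*(-138) = 113 - 2898/13 = -1429/13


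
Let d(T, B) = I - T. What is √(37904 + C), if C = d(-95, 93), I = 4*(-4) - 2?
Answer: √37981 ≈ 194.89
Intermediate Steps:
I = -18 (I = -16 - 2 = -18)
d(T, B) = -18 - T
C = 77 (C = -18 - 1*(-95) = -18 + 95 = 77)
√(37904 + C) = √(37904 + 77) = √37981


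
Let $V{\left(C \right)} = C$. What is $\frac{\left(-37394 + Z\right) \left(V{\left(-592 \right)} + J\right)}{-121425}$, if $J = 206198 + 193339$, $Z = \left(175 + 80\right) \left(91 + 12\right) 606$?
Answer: $- \frac{1266985169644}{24285} \approx -5.2172 \cdot 10^{7}$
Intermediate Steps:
$Z = 15916590$ ($Z = 255 \cdot 103 \cdot 606 = 26265 \cdot 606 = 15916590$)
$J = 399537$
$\frac{\left(-37394 + Z\right) \left(V{\left(-592 \right)} + J\right)}{-121425} = \frac{\left(-37394 + 15916590\right) \left(-592 + 399537\right)}{-121425} = 15879196 \cdot 398945 \left(- \frac{1}{121425}\right) = 6334925848220 \left(- \frac{1}{121425}\right) = - \frac{1266985169644}{24285}$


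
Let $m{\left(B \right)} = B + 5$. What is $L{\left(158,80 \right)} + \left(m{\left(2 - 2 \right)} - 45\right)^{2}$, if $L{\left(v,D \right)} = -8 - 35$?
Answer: $1557$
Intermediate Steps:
$m{\left(B \right)} = 5 + B$
$L{\left(v,D \right)} = -43$ ($L{\left(v,D \right)} = -8 - 35 = -43$)
$L{\left(158,80 \right)} + \left(m{\left(2 - 2 \right)} - 45\right)^{2} = -43 + \left(\left(5 + \left(2 - 2\right)\right) - 45\right)^{2} = -43 + \left(\left(5 + 0\right) - 45\right)^{2} = -43 + \left(5 - 45\right)^{2} = -43 + \left(-40\right)^{2} = -43 + 1600 = 1557$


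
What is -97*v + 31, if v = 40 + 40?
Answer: -7729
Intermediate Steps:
v = 80
-97*v + 31 = -97*80 + 31 = -7760 + 31 = -7729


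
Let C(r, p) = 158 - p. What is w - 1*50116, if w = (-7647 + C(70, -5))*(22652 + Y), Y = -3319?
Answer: -144738288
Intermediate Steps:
w = -144688172 (w = (-7647 + (158 - 1*(-5)))*(22652 - 3319) = (-7647 + (158 + 5))*19333 = (-7647 + 163)*19333 = -7484*19333 = -144688172)
w - 1*50116 = -144688172 - 1*50116 = -144688172 - 50116 = -144738288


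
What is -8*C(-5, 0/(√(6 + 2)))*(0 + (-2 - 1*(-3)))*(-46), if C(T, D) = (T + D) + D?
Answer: -1840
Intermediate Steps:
C(T, D) = T + 2*D (C(T, D) = (D + T) + D = T + 2*D)
-8*C(-5, 0/(√(6 + 2)))*(0 + (-2 - 1*(-3)))*(-46) = -8*(-5 + 2*(0/(√(6 + 2))))*(0 + (-2 - 1*(-3)))*(-46) = -8*(-5 + 2*(0/(√8)))*(0 + (-2 + 3))*(-46) = -8*(-5 + 2*(0/((2*√2))))*(0 + 1)*(-46) = -8*(-5 + 2*(0*(√2/4)))*(-46) = -8*(-5 + 2*0)*(-46) = -8*(-5 + 0)*(-46) = -(-40)*(-46) = -8*(-5)*(-46) = 40*(-46) = -1840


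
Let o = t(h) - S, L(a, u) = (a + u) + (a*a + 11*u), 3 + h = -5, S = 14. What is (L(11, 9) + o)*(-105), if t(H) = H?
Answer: -22890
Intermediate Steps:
h = -8 (h = -3 - 5 = -8)
L(a, u) = a + a² + 12*u (L(a, u) = (a + u) + (a² + 11*u) = a + a² + 12*u)
o = -22 (o = -8 - 1*14 = -8 - 14 = -22)
(L(11, 9) + o)*(-105) = ((11 + 11² + 12*9) - 22)*(-105) = ((11 + 121 + 108) - 22)*(-105) = (240 - 22)*(-105) = 218*(-105) = -22890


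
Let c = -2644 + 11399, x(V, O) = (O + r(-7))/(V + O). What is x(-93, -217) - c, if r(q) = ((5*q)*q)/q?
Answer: -1356899/155 ≈ -8754.2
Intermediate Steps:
r(q) = 5*q (r(q) = (5*q**2)/q = 5*q)
x(V, O) = (-35 + O)/(O + V) (x(V, O) = (O + 5*(-7))/(V + O) = (O - 35)/(O + V) = (-35 + O)/(O + V))
c = 8755
x(-93, -217) - c = (-35 - 217)/(-217 - 93) - 1*8755 = -252/(-310) - 8755 = -1/310*(-252) - 8755 = 126/155 - 8755 = -1356899/155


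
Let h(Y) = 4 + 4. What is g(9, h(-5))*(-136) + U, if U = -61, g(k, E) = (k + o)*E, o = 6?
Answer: -16381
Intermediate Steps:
h(Y) = 8
g(k, E) = E*(6 + k) (g(k, E) = (k + 6)*E = (6 + k)*E = E*(6 + k))
g(9, h(-5))*(-136) + U = (8*(6 + 9))*(-136) - 61 = (8*15)*(-136) - 61 = 120*(-136) - 61 = -16320 - 61 = -16381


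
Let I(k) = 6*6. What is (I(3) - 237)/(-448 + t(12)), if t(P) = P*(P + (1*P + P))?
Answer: 201/16 ≈ 12.563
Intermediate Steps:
I(k) = 36
t(P) = 3*P² (t(P) = P*(P + (P + P)) = P*(P + 2*P) = P*(3*P) = 3*P²)
(I(3) - 237)/(-448 + t(12)) = (36 - 237)/(-448 + 3*12²) = -201/(-448 + 3*144) = -201/(-448 + 432) = -201/(-16) = -201*(-1/16) = 201/16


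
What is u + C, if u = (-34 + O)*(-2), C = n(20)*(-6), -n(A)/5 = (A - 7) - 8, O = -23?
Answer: 264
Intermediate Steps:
n(A) = 75 - 5*A (n(A) = -5*((A - 7) - 8) = -5*((-7 + A) - 8) = -5*(-15 + A) = 75 - 5*A)
C = 150 (C = (75 - 5*20)*(-6) = (75 - 100)*(-6) = -25*(-6) = 150)
u = 114 (u = (-34 - 23)*(-2) = -57*(-2) = 114)
u + C = 114 + 150 = 264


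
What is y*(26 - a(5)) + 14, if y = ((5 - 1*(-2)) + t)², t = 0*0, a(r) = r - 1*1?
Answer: 1092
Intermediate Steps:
a(r) = -1 + r (a(r) = r - 1 = -1 + r)
t = 0
y = 49 (y = ((5 - 1*(-2)) + 0)² = ((5 + 2) + 0)² = (7 + 0)² = 7² = 49)
y*(26 - a(5)) + 14 = 49*(26 - (-1 + 5)) + 14 = 49*(26 - 1*4) + 14 = 49*(26 - 4) + 14 = 49*22 + 14 = 1078 + 14 = 1092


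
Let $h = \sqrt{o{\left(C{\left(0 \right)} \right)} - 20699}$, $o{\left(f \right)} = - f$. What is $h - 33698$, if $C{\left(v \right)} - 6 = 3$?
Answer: $-33698 + 2 i \sqrt{5177} \approx -33698.0 + 143.9 i$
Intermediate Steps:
$C{\left(v \right)} = 9$ ($C{\left(v \right)} = 6 + 3 = 9$)
$h = 2 i \sqrt{5177}$ ($h = \sqrt{\left(-1\right) 9 - 20699} = \sqrt{-9 - 20699} = \sqrt{-20708} = 2 i \sqrt{5177} \approx 143.9 i$)
$h - 33698 = 2 i \sqrt{5177} - 33698 = -33698 + 2 i \sqrt{5177}$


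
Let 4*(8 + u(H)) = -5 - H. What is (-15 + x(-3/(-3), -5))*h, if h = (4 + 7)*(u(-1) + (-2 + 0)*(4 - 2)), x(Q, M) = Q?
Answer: 2002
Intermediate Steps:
u(H) = -37/4 - H/4 (u(H) = -8 + (-5 - H)/4 = -8 + (-5/4 - H/4) = -37/4 - H/4)
h = -143 (h = (4 + 7)*((-37/4 - ¼*(-1)) + (-2 + 0)*(4 - 2)) = 11*((-37/4 + ¼) - 2*2) = 11*(-9 - 4) = 11*(-13) = -143)
(-15 + x(-3/(-3), -5))*h = (-15 - 3/(-3))*(-143) = (-15 - 3*(-⅓))*(-143) = (-15 + 1)*(-143) = -14*(-143) = 2002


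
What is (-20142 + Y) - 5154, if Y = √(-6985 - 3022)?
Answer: -25296 + I*√10007 ≈ -25296.0 + 100.04*I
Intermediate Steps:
Y = I*√10007 (Y = √(-10007) = I*√10007 ≈ 100.04*I)
(-20142 + Y) - 5154 = (-20142 + I*√10007) - 5154 = -25296 + I*√10007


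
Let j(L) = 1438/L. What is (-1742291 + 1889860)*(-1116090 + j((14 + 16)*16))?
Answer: -39527962348289/240 ≈ -1.6470e+11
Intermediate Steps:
(-1742291 + 1889860)*(-1116090 + j((14 + 16)*16)) = (-1742291 + 1889860)*(-1116090 + 1438/(((14 + 16)*16))) = 147569*(-1116090 + 1438/((30*16))) = 147569*(-1116090 + 1438/480) = 147569*(-1116090 + 1438*(1/480)) = 147569*(-1116090 + 719/240) = 147569*(-267860881/240) = -39527962348289/240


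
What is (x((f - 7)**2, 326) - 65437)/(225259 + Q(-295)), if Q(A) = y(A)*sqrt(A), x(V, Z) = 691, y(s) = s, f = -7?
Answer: -7292309607/25383644728 - 9550035*I*sqrt(295)/25383644728 ≈ -0.28728 - 0.0064619*I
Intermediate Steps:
Q(A) = A**(3/2) (Q(A) = A*sqrt(A) = A**(3/2))
(x((f - 7)**2, 326) - 65437)/(225259 + Q(-295)) = (691 - 65437)/(225259 + (-295)**(3/2)) = -64746/(225259 - 295*I*sqrt(295))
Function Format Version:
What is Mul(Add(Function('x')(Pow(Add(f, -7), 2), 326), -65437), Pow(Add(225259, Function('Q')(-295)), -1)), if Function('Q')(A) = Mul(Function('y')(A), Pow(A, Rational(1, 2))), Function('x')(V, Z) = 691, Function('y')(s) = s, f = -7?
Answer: Add(Rational(-7292309607, 25383644728), Mul(Rational(-9550035, 25383644728), I, Pow(295, Rational(1, 2)))) ≈ Add(-0.28728, Mul(-0.0064619, I))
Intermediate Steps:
Function('Q')(A) = Pow(A, Rational(3, 2)) (Function('Q')(A) = Mul(A, Pow(A, Rational(1, 2))) = Pow(A, Rational(3, 2)))
Mul(Add(Function('x')(Pow(Add(f, -7), 2), 326), -65437), Pow(Add(225259, Function('Q')(-295)), -1)) = Mul(Add(691, -65437), Pow(Add(225259, Pow(-295, Rational(3, 2))), -1)) = Mul(-64746, Pow(Add(225259, Mul(-295, I, Pow(295, Rational(1, 2)))), -1))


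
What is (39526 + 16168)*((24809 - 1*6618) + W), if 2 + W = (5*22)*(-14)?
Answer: 927249406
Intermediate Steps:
W = -1542 (W = -2 + (5*22)*(-14) = -2 + 110*(-14) = -2 - 1540 = -1542)
(39526 + 16168)*((24809 - 1*6618) + W) = (39526 + 16168)*((24809 - 1*6618) - 1542) = 55694*((24809 - 6618) - 1542) = 55694*(18191 - 1542) = 55694*16649 = 927249406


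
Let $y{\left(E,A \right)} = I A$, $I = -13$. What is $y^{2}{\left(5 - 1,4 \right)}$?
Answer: $2704$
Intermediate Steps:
$y{\left(E,A \right)} = - 13 A$
$y^{2}{\left(5 - 1,4 \right)} = \left(\left(-13\right) 4\right)^{2} = \left(-52\right)^{2} = 2704$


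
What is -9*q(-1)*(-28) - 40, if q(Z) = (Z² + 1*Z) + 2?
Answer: 464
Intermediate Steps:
q(Z) = 2 + Z + Z² (q(Z) = (Z² + Z) + 2 = (Z + Z²) + 2 = 2 + Z + Z²)
-9*q(-1)*(-28) - 40 = -9*(2 - 1 + (-1)²)*(-28) - 40 = -9*(2 - 1 + 1)*(-28) - 40 = -9*2*(-28) - 40 = -18*(-28) - 40 = 504 - 40 = 464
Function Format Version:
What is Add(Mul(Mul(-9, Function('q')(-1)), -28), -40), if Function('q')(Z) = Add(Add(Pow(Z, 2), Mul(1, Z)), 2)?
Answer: 464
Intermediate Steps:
Function('q')(Z) = Add(2, Z, Pow(Z, 2)) (Function('q')(Z) = Add(Add(Pow(Z, 2), Z), 2) = Add(Add(Z, Pow(Z, 2)), 2) = Add(2, Z, Pow(Z, 2)))
Add(Mul(Mul(-9, Function('q')(-1)), -28), -40) = Add(Mul(Mul(-9, Add(2, -1, Pow(-1, 2))), -28), -40) = Add(Mul(Mul(-9, Add(2, -1, 1)), -28), -40) = Add(Mul(Mul(-9, 2), -28), -40) = Add(Mul(-18, -28), -40) = Add(504, -40) = 464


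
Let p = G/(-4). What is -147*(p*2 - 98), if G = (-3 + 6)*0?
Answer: 14406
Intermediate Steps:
G = 0 (G = 3*0 = 0)
p = 0 (p = 0/(-4) = 0*(-1/4) = 0)
-147*(p*2 - 98) = -147*(0*2 - 98) = -147*(0 - 98) = -147*(-98) = 14406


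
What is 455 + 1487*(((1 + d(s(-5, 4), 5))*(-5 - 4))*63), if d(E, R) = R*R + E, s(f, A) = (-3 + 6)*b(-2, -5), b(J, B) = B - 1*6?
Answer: 5902358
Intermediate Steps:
b(J, B) = -6 + B (b(J, B) = B - 6 = -6 + B)
s(f, A) = -33 (s(f, A) = (-3 + 6)*(-6 - 5) = 3*(-11) = -33)
d(E, R) = E + R**2 (d(E, R) = R**2 + E = E + R**2)
455 + 1487*(((1 + d(s(-5, 4), 5))*(-5 - 4))*63) = 455 + 1487*(((1 + (-33 + 5**2))*(-5 - 4))*63) = 455 + 1487*(((1 + (-33 + 25))*(-9))*63) = 455 + 1487*(((1 - 8)*(-9))*63) = 455 + 1487*(-7*(-9)*63) = 455 + 1487*(63*63) = 455 + 1487*3969 = 455 + 5901903 = 5902358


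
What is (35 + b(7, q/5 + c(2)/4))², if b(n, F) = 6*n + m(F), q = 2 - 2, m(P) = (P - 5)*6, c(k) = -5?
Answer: 6241/4 ≈ 1560.3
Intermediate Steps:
m(P) = -30 + 6*P (m(P) = (-5 + P)*6 = -30 + 6*P)
q = 0
b(n, F) = -30 + 6*F + 6*n (b(n, F) = 6*n + (-30 + 6*F) = -30 + 6*F + 6*n)
(35 + b(7, q/5 + c(2)/4))² = (35 + (-30 + 6*(0/5 - 5/4) + 6*7))² = (35 + (-30 + 6*(0*(⅕) - 5*¼) + 42))² = (35 + (-30 + 6*(0 - 5/4) + 42))² = (35 + (-30 + 6*(-5/4) + 42))² = (35 + (-30 - 15/2 + 42))² = (35 + 9/2)² = (79/2)² = 6241/4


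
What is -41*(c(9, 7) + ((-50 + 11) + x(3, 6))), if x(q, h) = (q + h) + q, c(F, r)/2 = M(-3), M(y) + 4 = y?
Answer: 1681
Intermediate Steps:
M(y) = -4 + y
c(F, r) = -14 (c(F, r) = 2*(-4 - 3) = 2*(-7) = -14)
x(q, h) = h + 2*q (x(q, h) = (h + q) + q = h + 2*q)
-41*(c(9, 7) + ((-50 + 11) + x(3, 6))) = -41*(-14 + ((-50 + 11) + (6 + 2*3))) = -41*(-14 + (-39 + (6 + 6))) = -41*(-14 + (-39 + 12)) = -41*(-14 - 27) = -41*(-41) = 1681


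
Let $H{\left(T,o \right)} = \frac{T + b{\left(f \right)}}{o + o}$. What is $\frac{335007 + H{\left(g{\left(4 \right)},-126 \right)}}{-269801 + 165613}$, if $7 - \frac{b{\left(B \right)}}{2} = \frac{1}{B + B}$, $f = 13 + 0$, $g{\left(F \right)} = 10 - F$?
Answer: $- \frac{156783239}{48759984} \approx -3.2154$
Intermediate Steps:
$f = 13$
$b{\left(B \right)} = 14 - \frac{1}{B}$ ($b{\left(B \right)} = 14 - \frac{2}{B + B} = 14 - \frac{2}{2 B} = 14 - 2 \frac{1}{2 B} = 14 - \frac{1}{B}$)
$H{\left(T,o \right)} = \frac{\frac{181}{13} + T}{2 o}$ ($H{\left(T,o \right)} = \frac{T + \left(14 - \frac{1}{13}\right)}{o + o} = \frac{T + \left(14 - \frac{1}{13}\right)}{2 o} = \left(T + \left(14 - \frac{1}{13}\right)\right) \frac{1}{2 o} = \left(T + \frac{181}{13}\right) \frac{1}{2 o} = \left(\frac{181}{13} + T\right) \frac{1}{2 o} = \frac{\frac{181}{13} + T}{2 o}$)
$\frac{335007 + H{\left(g{\left(4 \right)},-126 \right)}}{-269801 + 165613} = \frac{335007 + \frac{181 + 13 \left(10 - 4\right)}{26 \left(-126\right)}}{-269801 + 165613} = \frac{335007 + \frac{1}{26} \left(- \frac{1}{126}\right) \left(181 + 13 \left(10 - 4\right)\right)}{-104188} = \left(335007 + \frac{1}{26} \left(- \frac{1}{126}\right) \left(181 + 13 \cdot 6\right)\right) \left(- \frac{1}{104188}\right) = \left(335007 + \frac{1}{26} \left(- \frac{1}{126}\right) \left(181 + 78\right)\right) \left(- \frac{1}{104188}\right) = \left(335007 + \frac{1}{26} \left(- \frac{1}{126}\right) 259\right) \left(- \frac{1}{104188}\right) = \left(335007 - \frac{37}{468}\right) \left(- \frac{1}{104188}\right) = \frac{156783239}{468} \left(- \frac{1}{104188}\right) = - \frac{156783239}{48759984}$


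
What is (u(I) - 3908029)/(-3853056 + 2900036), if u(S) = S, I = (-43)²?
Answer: 195309/47651 ≈ 4.0987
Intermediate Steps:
I = 1849
(u(I) - 3908029)/(-3853056 + 2900036) = (1849 - 3908029)/(-3853056 + 2900036) = -3906180/(-953020) = -3906180*(-1/953020) = 195309/47651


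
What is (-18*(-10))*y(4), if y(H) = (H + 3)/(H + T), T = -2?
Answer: 630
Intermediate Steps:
y(H) = (3 + H)/(-2 + H) (y(H) = (H + 3)/(H - 2) = (3 + H)/(-2 + H))
(-18*(-10))*y(4) = (-18*(-10))*((3 + 4)/(-2 + 4)) = 180*(7/2) = 630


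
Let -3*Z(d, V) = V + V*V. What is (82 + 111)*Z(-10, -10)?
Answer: -5790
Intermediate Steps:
Z(d, V) = -V/3 - V²/3 (Z(d, V) = -(V + V*V)/3 = -(V + V²)/3 = -V/3 - V²/3)
(82 + 111)*Z(-10, -10) = (82 + 111)*(-⅓*(-10)*(1 - 10)) = 193*(-⅓*(-10)*(-9)) = 193*(-30) = -5790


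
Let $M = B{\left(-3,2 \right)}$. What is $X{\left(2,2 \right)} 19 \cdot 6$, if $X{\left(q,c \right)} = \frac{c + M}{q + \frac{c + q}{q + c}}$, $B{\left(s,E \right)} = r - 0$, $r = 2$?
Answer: $152$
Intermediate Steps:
$B{\left(s,E \right)} = 2$ ($B{\left(s,E \right)} = 2 - 0 = 2 + 0 = 2$)
$M = 2$
$X{\left(q,c \right)} = \frac{2 + c}{1 + q}$ ($X{\left(q,c \right)} = \frac{c + 2}{q + \frac{c + q}{q + c}} = \frac{2 + c}{q + \frac{c + q}{c + q}} = \frac{2 + c}{q + 1} = \frac{2 + c}{1 + q}$)
$X{\left(2,2 \right)} 19 \cdot 6 = \frac{2 + 2}{1 + 2} \cdot 19 \cdot 6 = \frac{1}{3} \cdot 4 \cdot 19 \cdot 6 = \frac{4}{3} \cdot 19 \cdot 6 = \frac{76}{3} \cdot 6 = 152$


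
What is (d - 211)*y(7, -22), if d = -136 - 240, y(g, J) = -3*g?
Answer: 12327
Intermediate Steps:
d = -376
(d - 211)*y(7, -22) = (-376 - 211)*(-3*7) = -587*(-21) = 12327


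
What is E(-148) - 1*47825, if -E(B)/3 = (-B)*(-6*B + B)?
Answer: -376385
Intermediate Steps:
E(B) = -15*B**2 (E(B) = -3*(-B)*(-6*B + B) = -3*(-B)*(-5*B) = -15*B**2)
E(-148) - 1*47825 = -15*(-148)**2 - 1*47825 = -15*21904 - 47825 = -328560 - 47825 = -376385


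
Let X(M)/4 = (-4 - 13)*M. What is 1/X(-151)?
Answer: 1/10268 ≈ 9.7390e-5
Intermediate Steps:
X(M) = -68*M (X(M) = 4*((-4 - 13)*M) = 4*(-17*M) = -68*M)
1/X(-151) = 1/(-68*(-151)) = 1/10268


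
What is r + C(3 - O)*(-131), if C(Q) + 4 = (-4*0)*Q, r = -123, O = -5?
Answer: 401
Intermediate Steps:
C(Q) = -4 (C(Q) = -4 + (-4*0)*Q = -4 + 0*Q = -4 + 0 = -4)
r + C(3 - O)*(-131) = -123 - 4*(-131) = -123 + 524 = 401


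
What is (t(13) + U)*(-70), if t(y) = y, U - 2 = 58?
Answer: -5110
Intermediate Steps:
U = 60 (U = 2 + 58 = 60)
(t(13) + U)*(-70) = (13 + 60)*(-70) = 73*(-70) = -5110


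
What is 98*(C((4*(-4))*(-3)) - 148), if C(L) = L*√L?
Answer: -14504 + 18816*√3 ≈ 18086.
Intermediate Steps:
C(L) = L^(3/2)
98*(C((4*(-4))*(-3)) - 148) = 98*(((4*(-4))*(-3))^(3/2) - 148) = 98*((-16*(-3))^(3/2) - 148) = 98*(48^(3/2) - 148) = 98*(192*√3 - 148) = 98*(-148 + 192*√3) = -14504 + 18816*√3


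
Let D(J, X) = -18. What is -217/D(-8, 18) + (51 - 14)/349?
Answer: 76399/6282 ≈ 12.162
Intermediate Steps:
-217/D(-8, 18) + (51 - 14)/349 = -217/(-18) + (51 - 14)/349 = -217*(-1/18) + 37*(1/349) = 217/18 + 37/349 = 76399/6282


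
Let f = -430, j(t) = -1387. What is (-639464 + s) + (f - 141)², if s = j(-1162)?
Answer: -314810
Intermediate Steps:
s = -1387
(-639464 + s) + (f - 141)² = (-639464 - 1387) + (-430 - 141)² = -640851 + (-571)² = -640851 + 326041 = -314810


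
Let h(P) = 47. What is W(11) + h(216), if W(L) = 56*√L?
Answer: 47 + 56*√11 ≈ 232.73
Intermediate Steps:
W(11) + h(216) = 56*√11 + 47 = 47 + 56*√11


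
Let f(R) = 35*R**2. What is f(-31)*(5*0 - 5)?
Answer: -168175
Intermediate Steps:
f(-31)*(5*0 - 5) = (35*(-31)**2)*(5*0 - 5) = (35*961)*(0 - 5) = 33635*(-5) = -168175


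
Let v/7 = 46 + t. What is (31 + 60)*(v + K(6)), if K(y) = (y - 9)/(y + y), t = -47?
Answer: -2639/4 ≈ -659.75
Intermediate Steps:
v = -7 (v = 7*(46 - 47) = 7*(-1) = -7)
K(y) = (-9 + y)/(2*y) (K(y) = (-9 + y)/((2*y)) = (-9 + y)*(1/(2*y)) = (-9 + y)/(2*y))
(31 + 60)*(v + K(6)) = (31 + 60)*(-7 + (½)*(-9 + 6)/6) = 91*(-7 + (½)*(⅙)*(-3)) = 91*(-7 - ¼) = 91*(-29/4) = -2639/4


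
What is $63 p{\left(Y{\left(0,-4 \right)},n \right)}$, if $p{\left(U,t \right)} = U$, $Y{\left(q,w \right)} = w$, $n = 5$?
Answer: $-252$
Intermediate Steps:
$63 p{\left(Y{\left(0,-4 \right)},n \right)} = 63 \left(-4\right) = -252$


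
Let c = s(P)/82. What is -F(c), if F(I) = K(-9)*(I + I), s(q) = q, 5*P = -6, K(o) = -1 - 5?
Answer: -36/205 ≈ -0.17561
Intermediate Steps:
K(o) = -6
P = -6/5 (P = (1/5)*(-6) = -6/5 ≈ -1.2000)
c = -3/205 (c = -6/5/82 = -6/5*1/82 = -3/205 ≈ -0.014634)
F(I) = -12*I (F(I) = -6*(I + I) = -12*I)
-F(c) = -(-12)*(-3)/205 = -1*36/205 = -36/205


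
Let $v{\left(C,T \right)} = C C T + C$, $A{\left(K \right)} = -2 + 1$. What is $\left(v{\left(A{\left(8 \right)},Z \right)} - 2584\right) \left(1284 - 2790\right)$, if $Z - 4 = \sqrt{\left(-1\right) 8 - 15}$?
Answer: $3886986 - 1506 i \sqrt{23} \approx 3.887 \cdot 10^{6} - 7222.5 i$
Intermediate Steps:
$A{\left(K \right)} = -1$
$Z = 4 + i \sqrt{23}$ ($Z = 4 + \sqrt{\left(-1\right) 8 - 15} = 4 + \sqrt{-8 - 15} = 4 + \sqrt{-23} = 4 + i \sqrt{23} \approx 4.0 + 4.7958 i$)
$v{\left(C,T \right)} = C + T C^{2}$ ($v{\left(C,T \right)} = C^{2} T + C = T C^{2} + C = C + T C^{2}$)
$\left(v{\left(A{\left(8 \right)},Z \right)} - 2584\right) \left(1284 - 2790\right) = \left(- (1 - \left(4 + i \sqrt{23}\right)) - 2584\right) \left(1284 - 2790\right) = \left(- (1 - \left(4 + i \sqrt{23}\right)) - 2584\right) \left(-1506\right) = \left(- (-3 - i \sqrt{23}) - 2584\right) \left(-1506\right) = \left(\left(3 + i \sqrt{23}\right) - 2584\right) \left(-1506\right) = \left(-2581 + i \sqrt{23}\right) \left(-1506\right) = 3886986 - 1506 i \sqrt{23}$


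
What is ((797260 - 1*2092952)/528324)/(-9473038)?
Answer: 323923/1251208332078 ≈ 2.5889e-7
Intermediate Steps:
((797260 - 1*2092952)/528324)/(-9473038) = ((797260 - 2092952)*(1/528324))*(-1/9473038) = -1295692*1/528324*(-1/9473038) = -323923/132081*(-1/9473038) = 323923/1251208332078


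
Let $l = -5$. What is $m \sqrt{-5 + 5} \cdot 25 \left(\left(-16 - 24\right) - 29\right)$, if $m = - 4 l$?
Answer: $0$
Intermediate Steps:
$m = 20$ ($m = \left(-4\right) \left(-5\right) = 20$)
$m \sqrt{-5 + 5} \cdot 25 \left(\left(-16 - 24\right) - 29\right) = 20 \sqrt{-5 + 5} \cdot 25 \left(\left(-16 - 24\right) - 29\right) = 20 \sqrt{0} \cdot 25 \left(-40 - 29\right) = 20 \cdot 0 \cdot 25 \left(-69\right) = 0 \cdot 25 \left(-69\right) = 0 \left(-69\right) = 0$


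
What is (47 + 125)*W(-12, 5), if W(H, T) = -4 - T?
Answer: -1548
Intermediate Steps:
(47 + 125)*W(-12, 5) = (47 + 125)*(-4 - 1*5) = 172*(-4 - 5) = 172*(-9) = -1548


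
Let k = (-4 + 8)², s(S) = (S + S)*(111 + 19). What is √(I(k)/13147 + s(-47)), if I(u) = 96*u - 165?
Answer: I*√2112130877443/13147 ≈ 110.54*I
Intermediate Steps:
s(S) = 260*S (s(S) = (2*S)*130 = 260*S)
k = 16 (k = 4² = 16)
I(u) = -165 + 96*u
√(I(k)/13147 + s(-47)) = √((-165 + 96*16)/13147 + 260*(-47)) = √((-165 + 1536)*(1/13147) - 12220) = √(1371*(1/13147) - 12220) = √(1371/13147 - 12220) = √(-160654969/13147) = I*√2112130877443/13147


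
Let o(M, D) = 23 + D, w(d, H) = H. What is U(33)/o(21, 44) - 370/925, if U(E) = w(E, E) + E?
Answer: 196/335 ≈ 0.58507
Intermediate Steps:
U(E) = 2*E (U(E) = E + E = 2*E)
U(33)/o(21, 44) - 370/925 = (2*33)/(23 + 44) - 370/925 = 66/67 - 370*1/925 = 66*(1/67) - ⅖ = 66/67 - ⅖ = 196/335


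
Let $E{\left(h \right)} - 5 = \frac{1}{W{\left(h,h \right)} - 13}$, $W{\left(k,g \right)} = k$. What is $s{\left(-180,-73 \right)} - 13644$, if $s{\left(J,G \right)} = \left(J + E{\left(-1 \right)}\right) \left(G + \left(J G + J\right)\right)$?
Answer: $- \frac{4539579}{2} \approx -2.2698 \cdot 10^{6}$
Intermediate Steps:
$E{\left(h \right)} = 5 + \frac{1}{-13 + h}$ ($E{\left(h \right)} = 5 + \frac{1}{h - 13} = 5 + \frac{1}{-13 + h}$)
$s{\left(J,G \right)} = \left(\frac{69}{14} + J\right) \left(G + J + G J\right)$ ($s{\left(J,G \right)} = \left(J + \frac{-64 + 5 \left(-1\right)}{-13 - 1}\right) \left(G + \left(J G + J\right)\right) = \left(J + \frac{-64 - 5}{-14}\right) \left(G + \left(G J + J\right)\right) = \left(J - - \frac{69}{14}\right) \left(G + \left(J + G J\right)\right) = \left(J + \frac{69}{14}\right) \left(G + J + G J\right) = \left(\frac{69}{14} + J\right) \left(G + J + G J\right)$)
$s{\left(-180,-73 \right)} - 13644 = \left(\left(-180\right)^{2} + \frac{69}{14} \left(-73\right) + \frac{69}{14} \left(-180\right) - 73 \left(-180\right)^{2} + \frac{83}{14} \left(-73\right) \left(-180\right)\right) - 13644 = \left(32400 - \frac{5037}{14} - \frac{6210}{7} - 2365200 + \frac{545310}{7}\right) - 13644 = - \frac{4512291}{2} - 13644 = - \frac{4539579}{2}$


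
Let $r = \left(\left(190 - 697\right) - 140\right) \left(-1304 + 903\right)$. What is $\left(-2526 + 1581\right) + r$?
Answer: $258502$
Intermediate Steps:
$r = 259447$ ($r = \left(\left(190 - 697\right) - 140\right) \left(-401\right) = \left(-507 - 140\right) \left(-401\right) = \left(-647\right) \left(-401\right) = 259447$)
$\left(-2526 + 1581\right) + r = \left(-2526 + 1581\right) + 259447 = -945 + 259447 = 258502$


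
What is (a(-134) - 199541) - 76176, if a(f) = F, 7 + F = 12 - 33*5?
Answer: -275877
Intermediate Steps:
F = -160 (F = -7 + (12 - 33*5) = -7 + (12 - 11*15) = -7 + (12 - 165) = -7 - 153 = -160)
a(f) = -160
(a(-134) - 199541) - 76176 = (-160 - 199541) - 76176 = -199701 - 76176 = -275877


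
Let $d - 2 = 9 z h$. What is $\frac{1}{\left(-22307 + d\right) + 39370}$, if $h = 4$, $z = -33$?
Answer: $\frac{1}{15877} \approx 6.2984 \cdot 10^{-5}$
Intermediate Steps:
$d = -1186$ ($d = 2 + 9 \left(-33\right) 4 = 2 - 1188 = -1186$)
$\frac{1}{\left(-22307 + d\right) + 39370} = \frac{1}{\left(-22307 - 1186\right) + 39370} = \frac{1}{-23493 + 39370} = \frac{1}{15877}$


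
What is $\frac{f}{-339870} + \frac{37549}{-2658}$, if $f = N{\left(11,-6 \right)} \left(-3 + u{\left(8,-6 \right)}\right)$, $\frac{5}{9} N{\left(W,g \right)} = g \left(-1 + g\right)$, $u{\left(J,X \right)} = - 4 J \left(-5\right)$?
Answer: $- \frac{10661105803}{752812050} \approx -14.162$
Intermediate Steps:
$u{\left(J,X \right)} = 20 J$
$N{\left(W,g \right)} = \frac{9 g \left(-1 + g\right)}{5}$
$f = \frac{59346}{5}$ ($f = \frac{9}{5} \left(-6\right) \left(-1 - 6\right) \left(-3 + 20 \cdot 8\right) = \frac{9}{5} \left(-6\right) \left(-7\right) \left(-3 + 160\right) = \frac{378}{5} \cdot 157 = \frac{59346}{5} \approx 11869.0$)
$\frac{f}{-339870} + \frac{37549}{-2658} = \frac{59346}{5 \left(-339870\right)} + \frac{37549}{-2658} = \frac{59346}{5} \left(- \frac{1}{339870}\right) + 37549 \left(- \frac{1}{2658}\right) = - \frac{9891}{283225} - \frac{37549}{2658} = - \frac{10661105803}{752812050}$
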